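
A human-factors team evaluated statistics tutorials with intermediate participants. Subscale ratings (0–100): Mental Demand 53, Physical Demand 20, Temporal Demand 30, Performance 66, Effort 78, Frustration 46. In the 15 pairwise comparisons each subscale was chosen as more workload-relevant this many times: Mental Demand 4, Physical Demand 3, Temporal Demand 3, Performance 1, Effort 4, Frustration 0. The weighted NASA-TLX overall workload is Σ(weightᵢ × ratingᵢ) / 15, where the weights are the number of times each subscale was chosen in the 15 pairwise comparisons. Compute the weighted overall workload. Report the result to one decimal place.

The tallies are the weights (they sum to 15).
Weighted sum = 4·53 + 3·20 + 3·30 + 1·66 + 4·78 + 0·46
            = 212 + 60 + 90 + 66 + 312 + 0 = 740.
Overall workload = 740 / 15 = 49.3333 ≈ 49.3.

49.3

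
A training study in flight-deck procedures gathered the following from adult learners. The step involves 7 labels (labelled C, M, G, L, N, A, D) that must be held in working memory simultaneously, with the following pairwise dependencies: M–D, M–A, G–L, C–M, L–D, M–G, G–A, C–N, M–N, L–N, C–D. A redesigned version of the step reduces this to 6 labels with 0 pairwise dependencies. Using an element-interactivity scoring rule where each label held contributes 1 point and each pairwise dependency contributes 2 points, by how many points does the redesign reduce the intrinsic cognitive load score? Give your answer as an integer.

23

Original: 7 × 1 + 11 × 2 = 7 + 22 = 29.
Redesigned: 6 × 1 + 0 × 2 = 6 + 0 = 6.
Reduction = 29 − 6 = 23.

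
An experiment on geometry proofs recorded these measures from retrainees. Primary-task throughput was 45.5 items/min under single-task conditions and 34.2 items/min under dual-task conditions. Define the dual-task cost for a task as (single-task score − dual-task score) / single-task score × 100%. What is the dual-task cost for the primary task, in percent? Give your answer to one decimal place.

24.8

Cost = (45.5 − 34.2) / 45.5 × 100%
     = 11.3000 / 45.5 × 100% = 24.8352%.
≈ 24.8%.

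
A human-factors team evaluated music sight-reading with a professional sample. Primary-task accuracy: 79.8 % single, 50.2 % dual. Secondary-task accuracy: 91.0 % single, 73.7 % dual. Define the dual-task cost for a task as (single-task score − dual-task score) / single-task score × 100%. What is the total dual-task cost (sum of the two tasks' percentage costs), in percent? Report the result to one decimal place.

Primary cost = (79.8 − 50.2) / 79.8 × 100% = 37.0927%.
Secondary cost = (91.0 − 73.7) / 91.0 × 100% = 19.0110%.
Total = 37.0927% + 19.0110% = 56.1037% ≈ 56.1%.

56.1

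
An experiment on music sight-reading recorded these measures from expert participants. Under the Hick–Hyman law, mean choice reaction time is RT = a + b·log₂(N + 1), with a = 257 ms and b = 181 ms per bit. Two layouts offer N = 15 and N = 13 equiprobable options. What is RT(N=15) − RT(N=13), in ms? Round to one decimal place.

RT(15) = 257 + 181·log₂(16) = 257 + 181·4.0000 = 981.0000 ms.
RT(13) = 257 + 181·log₂(14) = 257 + 181·3.8074 = 946.1394 ms.
Difference = 981.0000 − 946.1394 = 34.8606 ≈ 34.9 ms.

34.9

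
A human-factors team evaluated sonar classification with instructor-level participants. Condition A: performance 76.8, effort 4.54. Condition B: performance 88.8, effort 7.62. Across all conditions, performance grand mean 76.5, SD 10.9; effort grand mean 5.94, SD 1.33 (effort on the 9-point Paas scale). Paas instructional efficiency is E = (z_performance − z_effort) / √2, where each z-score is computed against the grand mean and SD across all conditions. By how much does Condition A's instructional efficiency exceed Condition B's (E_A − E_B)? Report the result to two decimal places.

0.86

Condition A: z_P = (76.8 − 76.5)/10.9 = 0.0275; z_E = (4.54 − 5.94)/1.33 = -1.0526; E_A = (0.0275 − (-1.0526))/√2 = 0.7637.
Condition B: z_P = (88.8 − 76.5)/10.9 = 1.1284; z_E = (7.62 − 5.94)/1.33 = 1.2632; E_B = (1.1284 − 1.2632)/√2 = -0.0953.
E_A − E_B = 0.7637 − (-0.0953) = 0.8590 ≈ 0.86.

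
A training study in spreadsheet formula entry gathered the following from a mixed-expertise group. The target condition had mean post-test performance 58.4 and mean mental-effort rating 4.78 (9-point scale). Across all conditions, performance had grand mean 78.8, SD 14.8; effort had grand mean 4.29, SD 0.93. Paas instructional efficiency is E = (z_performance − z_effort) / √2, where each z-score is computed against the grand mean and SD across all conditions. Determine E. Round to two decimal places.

z_performance = (58.4 − 78.8) / 14.8 = -20.4000 / 14.8 = -1.3784.
z_effort = (4.78 − 4.29) / 0.93 = 0.4900 / 0.93 = 0.5269.
z_P − z_E = -1.3784 − 0.5269 = -1.9053.
E = -1.9053 / √2 = -1.9053 / 1.41421 = -1.3473 ≈ -1.35.

-1.35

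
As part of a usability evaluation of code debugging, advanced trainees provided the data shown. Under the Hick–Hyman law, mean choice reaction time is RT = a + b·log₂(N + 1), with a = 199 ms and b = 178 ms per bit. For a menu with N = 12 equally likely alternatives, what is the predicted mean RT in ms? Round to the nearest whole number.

log₂(12 + 1) = log₂(13) = 3.7004.
RT = 199 + 178 × 3.7004 = 199 + 658.6712 = 857.6712 ms.
≈ 858 ms.

858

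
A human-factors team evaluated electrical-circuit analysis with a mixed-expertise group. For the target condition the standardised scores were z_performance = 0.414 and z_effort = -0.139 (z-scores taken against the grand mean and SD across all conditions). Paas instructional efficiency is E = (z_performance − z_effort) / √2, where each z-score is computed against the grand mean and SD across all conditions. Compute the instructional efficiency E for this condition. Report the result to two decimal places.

0.39

z_P − z_E = 0.414 − (-0.139) = 0.5530.
E = 0.5530 / √2 = 0.5530 / 1.41421 = 0.3910 ≈ 0.39.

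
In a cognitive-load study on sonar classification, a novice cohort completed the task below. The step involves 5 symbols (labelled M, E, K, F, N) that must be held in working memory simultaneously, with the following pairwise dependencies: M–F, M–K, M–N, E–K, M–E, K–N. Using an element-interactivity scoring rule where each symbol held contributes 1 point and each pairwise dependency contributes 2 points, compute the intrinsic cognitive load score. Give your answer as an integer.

17

Count of symbols held simultaneously: 5.
Count of pairwise dependencies listed: 6.
Element contribution: 5 × 1 = 5.
Interaction contribution: 6 × 2 = 12.
Intrinsic load = 5 + 12 = 17.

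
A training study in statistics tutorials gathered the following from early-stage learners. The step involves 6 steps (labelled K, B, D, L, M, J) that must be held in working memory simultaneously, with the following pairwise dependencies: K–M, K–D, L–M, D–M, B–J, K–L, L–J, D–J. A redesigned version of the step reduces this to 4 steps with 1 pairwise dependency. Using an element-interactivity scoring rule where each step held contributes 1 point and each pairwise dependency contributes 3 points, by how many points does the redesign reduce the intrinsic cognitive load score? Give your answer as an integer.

23

Original: 6 × 1 + 8 × 3 = 6 + 24 = 30.
Redesigned: 4 × 1 + 1 × 3 = 4 + 3 = 7.
Reduction = 30 − 7 = 23.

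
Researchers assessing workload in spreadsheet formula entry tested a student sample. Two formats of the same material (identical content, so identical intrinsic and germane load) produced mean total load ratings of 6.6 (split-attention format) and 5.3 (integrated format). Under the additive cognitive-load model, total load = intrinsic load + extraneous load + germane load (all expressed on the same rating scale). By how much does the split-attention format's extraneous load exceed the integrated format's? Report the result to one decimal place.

Intrinsic and germane load are equal across formats, so the difference in total load equals the difference in extraneous load.
Extraneous-load difference = 6.6 − 5.3 = 1.3.

1.3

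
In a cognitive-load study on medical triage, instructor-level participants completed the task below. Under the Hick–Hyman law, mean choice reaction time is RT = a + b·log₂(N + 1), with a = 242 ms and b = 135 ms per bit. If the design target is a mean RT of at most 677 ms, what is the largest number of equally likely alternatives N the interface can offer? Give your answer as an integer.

8

Set 242 + 135·log₂(N + 1) ≤ 677.
log₂(N + 1) ≤ (677 − 242) / 135 = 3.2222.
N + 1 ≤ 2^3.2222 = 9.3321.
N ≤ 8.3321, so the largest integer N is 8.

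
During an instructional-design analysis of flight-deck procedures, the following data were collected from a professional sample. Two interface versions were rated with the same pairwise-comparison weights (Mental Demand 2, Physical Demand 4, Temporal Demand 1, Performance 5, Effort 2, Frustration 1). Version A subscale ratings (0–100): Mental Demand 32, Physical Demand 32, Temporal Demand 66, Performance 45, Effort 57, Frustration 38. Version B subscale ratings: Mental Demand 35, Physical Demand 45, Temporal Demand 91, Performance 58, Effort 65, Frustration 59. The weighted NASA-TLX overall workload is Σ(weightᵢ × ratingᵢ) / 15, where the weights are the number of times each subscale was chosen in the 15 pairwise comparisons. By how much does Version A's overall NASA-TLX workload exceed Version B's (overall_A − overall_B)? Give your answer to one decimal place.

Version A weighted sum = 2·32 + 4·32 + 1·66 + 5·45 + 2·57 + 1·38 = 64 + 128 + 66 + 225 + 114 + 38 = 635; overall_A = 635/15 = 42.3333.
Version B weighted sum = 2·35 + 4·45 + 1·91 + 5·58 + 2·65 + 1·59 = 70 + 180 + 91 + 290 + 130 + 59 = 820; overall_B = 820/15 = 54.6667.
Difference = 42.3333 − 54.6667 = -12.3334 ≈ -12.3.

-12.3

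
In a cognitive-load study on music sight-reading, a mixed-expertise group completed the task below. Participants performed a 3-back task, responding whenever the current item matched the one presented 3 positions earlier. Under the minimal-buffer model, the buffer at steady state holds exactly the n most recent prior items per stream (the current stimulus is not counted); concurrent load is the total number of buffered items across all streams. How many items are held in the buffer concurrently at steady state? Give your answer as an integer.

The buffer holds the 3 most recent prior items.
Steady-state concurrent load = 3 items.

3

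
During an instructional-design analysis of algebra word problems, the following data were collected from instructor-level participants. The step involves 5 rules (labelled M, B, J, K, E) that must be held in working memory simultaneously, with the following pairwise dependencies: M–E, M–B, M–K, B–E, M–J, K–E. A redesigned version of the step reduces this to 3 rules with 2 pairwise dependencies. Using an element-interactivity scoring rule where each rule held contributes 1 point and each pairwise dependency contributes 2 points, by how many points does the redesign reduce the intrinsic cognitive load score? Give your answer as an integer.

Original: 5 × 1 + 6 × 2 = 5 + 12 = 17.
Redesigned: 3 × 1 + 2 × 2 = 3 + 4 = 7.
Reduction = 17 − 7 = 10.

10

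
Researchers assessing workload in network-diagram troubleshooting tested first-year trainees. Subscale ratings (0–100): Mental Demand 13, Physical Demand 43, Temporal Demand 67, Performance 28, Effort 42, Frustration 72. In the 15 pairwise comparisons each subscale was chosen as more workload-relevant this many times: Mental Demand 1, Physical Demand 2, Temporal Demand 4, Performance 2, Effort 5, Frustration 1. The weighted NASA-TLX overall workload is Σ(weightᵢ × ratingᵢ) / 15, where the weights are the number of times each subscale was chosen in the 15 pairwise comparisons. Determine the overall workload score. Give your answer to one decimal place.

The tallies are the weights (they sum to 15).
Weighted sum = 1·13 + 2·43 + 4·67 + 2·28 + 5·42 + 1·72
            = 13 + 86 + 268 + 56 + 210 + 72 = 705.
Overall workload = 705 / 15 = 47.0000 ≈ 47.0.

47.0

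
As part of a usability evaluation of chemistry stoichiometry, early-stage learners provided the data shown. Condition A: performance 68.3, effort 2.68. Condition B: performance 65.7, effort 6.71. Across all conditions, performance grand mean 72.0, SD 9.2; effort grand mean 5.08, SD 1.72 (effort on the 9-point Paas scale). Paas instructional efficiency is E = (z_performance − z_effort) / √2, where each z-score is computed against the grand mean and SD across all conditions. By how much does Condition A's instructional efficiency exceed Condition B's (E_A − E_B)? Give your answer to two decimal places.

Condition A: z_P = (68.3 − 72.0)/9.2 = -0.4022; z_E = (2.68 − 5.08)/1.72 = -1.3953; E_A = (-0.4022 − (-1.3953))/√2 = 0.7022.
Condition B: z_P = (65.7 − 72.0)/9.2 = -0.6848; z_E = (6.71 − 5.08)/1.72 = 0.9477; E_B = (-0.6848 − 0.9477)/√2 = -1.1544.
E_A − E_B = 0.7022 − (-1.1544) = 1.8566 ≈ 1.86.

1.86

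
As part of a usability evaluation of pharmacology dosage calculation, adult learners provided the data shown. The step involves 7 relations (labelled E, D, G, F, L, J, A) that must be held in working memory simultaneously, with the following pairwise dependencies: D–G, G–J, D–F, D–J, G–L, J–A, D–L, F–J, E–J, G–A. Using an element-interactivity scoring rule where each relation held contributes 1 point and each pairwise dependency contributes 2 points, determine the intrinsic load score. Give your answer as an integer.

27

Count of relations held simultaneously: 7.
Count of pairwise dependencies listed: 10.
Element contribution: 7 × 1 = 7.
Interaction contribution: 10 × 2 = 20.
Intrinsic load = 7 + 20 = 27.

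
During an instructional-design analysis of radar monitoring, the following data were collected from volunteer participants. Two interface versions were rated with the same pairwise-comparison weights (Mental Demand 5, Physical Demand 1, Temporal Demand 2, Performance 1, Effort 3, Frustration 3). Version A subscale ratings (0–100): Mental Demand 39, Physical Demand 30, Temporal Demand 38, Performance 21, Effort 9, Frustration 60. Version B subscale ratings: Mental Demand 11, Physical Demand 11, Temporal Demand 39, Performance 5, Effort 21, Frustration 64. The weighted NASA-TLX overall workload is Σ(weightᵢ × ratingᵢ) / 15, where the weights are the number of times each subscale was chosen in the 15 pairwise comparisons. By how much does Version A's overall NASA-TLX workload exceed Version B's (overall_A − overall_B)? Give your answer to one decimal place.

8.3

Version A weighted sum = 5·39 + 1·30 + 2·38 + 1·21 + 3·9 + 3·60 = 195 + 30 + 76 + 21 + 27 + 180 = 529; overall_A = 529/15 = 35.2667.
Version B weighted sum = 5·11 + 1·11 + 2·39 + 1·5 + 3·21 + 3·64 = 55 + 11 + 78 + 5 + 63 + 192 = 404; overall_B = 404/15 = 26.9333.
Difference = 35.2667 − 26.9333 = 8.3334 ≈ 8.3.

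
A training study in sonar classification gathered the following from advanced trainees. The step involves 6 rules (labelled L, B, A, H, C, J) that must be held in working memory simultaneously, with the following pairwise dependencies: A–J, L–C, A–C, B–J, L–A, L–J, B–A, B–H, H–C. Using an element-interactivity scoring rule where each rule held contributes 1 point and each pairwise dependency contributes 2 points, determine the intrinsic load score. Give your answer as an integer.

24

Count of rules held simultaneously: 6.
Count of pairwise dependencies listed: 9.
Element contribution: 6 × 1 = 6.
Interaction contribution: 9 × 2 = 18.
Intrinsic load = 6 + 18 = 24.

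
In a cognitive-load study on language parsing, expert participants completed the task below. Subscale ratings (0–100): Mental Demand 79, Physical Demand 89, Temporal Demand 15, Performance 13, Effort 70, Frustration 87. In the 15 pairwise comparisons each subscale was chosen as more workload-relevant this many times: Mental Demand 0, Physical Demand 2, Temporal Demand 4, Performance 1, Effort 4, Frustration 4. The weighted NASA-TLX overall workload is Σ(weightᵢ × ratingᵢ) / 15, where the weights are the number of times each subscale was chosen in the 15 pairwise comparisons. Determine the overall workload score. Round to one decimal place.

The tallies are the weights (they sum to 15).
Weighted sum = 0·79 + 2·89 + 4·15 + 1·13 + 4·70 + 4·87
            = 0 + 178 + 60 + 13 + 280 + 348 = 879.
Overall workload = 879 / 15 = 58.6000 ≈ 58.6.

58.6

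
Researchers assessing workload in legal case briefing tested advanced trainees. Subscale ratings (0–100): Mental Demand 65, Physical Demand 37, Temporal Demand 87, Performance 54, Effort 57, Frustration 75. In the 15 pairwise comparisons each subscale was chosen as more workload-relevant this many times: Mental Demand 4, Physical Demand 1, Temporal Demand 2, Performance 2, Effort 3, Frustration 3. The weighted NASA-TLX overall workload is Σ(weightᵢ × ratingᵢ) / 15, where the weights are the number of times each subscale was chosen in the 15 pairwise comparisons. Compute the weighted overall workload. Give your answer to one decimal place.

The tallies are the weights (they sum to 15).
Weighted sum = 4·65 + 1·37 + 2·87 + 2·54 + 3·57 + 3·75
            = 260 + 37 + 174 + 108 + 171 + 225 = 975.
Overall workload = 975 / 15 = 65.0000 ≈ 65.0.

65.0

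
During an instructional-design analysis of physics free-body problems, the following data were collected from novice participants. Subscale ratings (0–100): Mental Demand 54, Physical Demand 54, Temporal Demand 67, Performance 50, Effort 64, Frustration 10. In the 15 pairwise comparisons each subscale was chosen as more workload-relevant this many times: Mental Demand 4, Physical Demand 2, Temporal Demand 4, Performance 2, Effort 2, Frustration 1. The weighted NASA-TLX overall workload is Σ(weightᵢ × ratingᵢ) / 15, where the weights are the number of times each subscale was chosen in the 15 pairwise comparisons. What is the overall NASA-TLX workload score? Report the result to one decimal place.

55.3

The tallies are the weights (they sum to 15).
Weighted sum = 4·54 + 2·54 + 4·67 + 2·50 + 2·64 + 1·10
            = 216 + 108 + 268 + 100 + 128 + 10 = 830.
Overall workload = 830 / 15 = 55.3333 ≈ 55.3.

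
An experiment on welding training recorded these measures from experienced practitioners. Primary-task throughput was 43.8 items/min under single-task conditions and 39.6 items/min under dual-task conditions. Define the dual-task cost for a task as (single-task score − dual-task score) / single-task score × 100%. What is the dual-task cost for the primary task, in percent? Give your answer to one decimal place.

9.6

Cost = (43.8 − 39.6) / 43.8 × 100%
     = 4.2000 / 43.8 × 100% = 9.5890%.
≈ 9.6%.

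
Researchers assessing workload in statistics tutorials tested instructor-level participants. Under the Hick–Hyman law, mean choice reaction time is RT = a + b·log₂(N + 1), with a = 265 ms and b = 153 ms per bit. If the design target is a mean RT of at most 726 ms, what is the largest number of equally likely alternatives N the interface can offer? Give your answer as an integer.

7

Set 265 + 153·log₂(N + 1) ≤ 726.
log₂(N + 1) ≤ (726 − 265) / 153 = 3.0131.
N + 1 ≤ 2^3.0131 = 8.0730.
N ≤ 7.0730, so the largest integer N is 7.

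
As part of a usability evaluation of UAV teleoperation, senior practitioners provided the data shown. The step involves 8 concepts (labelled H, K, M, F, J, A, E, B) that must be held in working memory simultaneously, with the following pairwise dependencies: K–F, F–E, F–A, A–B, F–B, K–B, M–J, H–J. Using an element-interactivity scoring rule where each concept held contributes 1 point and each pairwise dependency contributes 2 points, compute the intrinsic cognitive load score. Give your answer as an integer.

24

Count of concepts held simultaneously: 8.
Count of pairwise dependencies listed: 8.
Element contribution: 8 × 1 = 8.
Interaction contribution: 8 × 2 = 16.
Intrinsic load = 8 + 16 = 24.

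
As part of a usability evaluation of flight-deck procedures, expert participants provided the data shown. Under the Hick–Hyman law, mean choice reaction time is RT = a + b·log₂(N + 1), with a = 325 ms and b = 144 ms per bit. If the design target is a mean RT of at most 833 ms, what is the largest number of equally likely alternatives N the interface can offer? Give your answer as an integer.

Set 325 + 144·log₂(N + 1) ≤ 833.
log₂(N + 1) ≤ (833 − 325) / 144 = 3.5278.
N + 1 ≤ 2^3.5278 = 11.5338.
N ≤ 10.5338, so the largest integer N is 10.

10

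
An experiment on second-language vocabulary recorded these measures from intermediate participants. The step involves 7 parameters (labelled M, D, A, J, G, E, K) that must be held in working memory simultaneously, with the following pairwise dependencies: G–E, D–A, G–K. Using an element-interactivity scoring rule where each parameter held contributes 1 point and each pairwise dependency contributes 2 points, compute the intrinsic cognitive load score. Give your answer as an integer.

13

Count of parameters held simultaneously: 7.
Count of pairwise dependencies listed: 3.
Element contribution: 7 × 1 = 7.
Interaction contribution: 3 × 2 = 6.
Intrinsic load = 7 + 6 = 13.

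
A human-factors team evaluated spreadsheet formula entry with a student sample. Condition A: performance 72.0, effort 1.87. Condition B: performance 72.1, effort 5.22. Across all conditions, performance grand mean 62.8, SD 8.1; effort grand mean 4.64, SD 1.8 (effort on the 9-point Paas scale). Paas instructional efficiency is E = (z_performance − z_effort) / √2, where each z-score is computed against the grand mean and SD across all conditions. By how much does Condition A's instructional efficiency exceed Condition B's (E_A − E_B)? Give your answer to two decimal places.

Condition A: z_P = (72.0 − 62.8)/8.1 = 1.1358; z_E = (1.87 − 4.64)/1.8 = -1.5389; E_A = (1.1358 − (-1.5389))/√2 = 1.8913.
Condition B: z_P = (72.1 − 62.8)/8.1 = 1.1481; z_E = (5.22 − 4.64)/1.8 = 0.3222; E_B = (1.1481 − 0.3222)/√2 = 0.5840.
E_A − E_B = 1.8913 − 0.5840 = 1.3073 ≈ 1.31.

1.31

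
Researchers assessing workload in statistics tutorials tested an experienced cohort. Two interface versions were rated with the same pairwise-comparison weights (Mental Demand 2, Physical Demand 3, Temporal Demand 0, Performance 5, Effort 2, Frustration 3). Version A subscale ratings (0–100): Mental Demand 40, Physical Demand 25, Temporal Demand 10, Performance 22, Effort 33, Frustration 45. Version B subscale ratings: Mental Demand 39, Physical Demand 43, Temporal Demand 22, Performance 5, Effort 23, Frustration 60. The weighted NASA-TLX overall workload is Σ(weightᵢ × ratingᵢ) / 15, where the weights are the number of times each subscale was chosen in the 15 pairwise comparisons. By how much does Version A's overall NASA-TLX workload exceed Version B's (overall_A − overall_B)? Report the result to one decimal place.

Version A weighted sum = 2·40 + 3·25 + 0·10 + 5·22 + 2·33 + 3·45 = 80 + 75 + 0 + 110 + 66 + 135 = 466; overall_A = 466/15 = 31.0667.
Version B weighted sum = 2·39 + 3·43 + 0·22 + 5·5 + 2·23 + 3·60 = 78 + 129 + 0 + 25 + 46 + 180 = 458; overall_B = 458/15 = 30.5333.
Difference = 31.0667 − 30.5333 = 0.5334 ≈ 0.5.

0.5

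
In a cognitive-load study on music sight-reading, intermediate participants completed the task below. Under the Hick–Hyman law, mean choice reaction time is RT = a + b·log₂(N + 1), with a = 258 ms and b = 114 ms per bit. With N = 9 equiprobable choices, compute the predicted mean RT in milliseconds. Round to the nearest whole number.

637

log₂(9 + 1) = log₂(10) = 3.3219.
RT = 258 + 114 × 3.3219 = 258 + 378.6966 = 636.6966 ms.
≈ 637 ms.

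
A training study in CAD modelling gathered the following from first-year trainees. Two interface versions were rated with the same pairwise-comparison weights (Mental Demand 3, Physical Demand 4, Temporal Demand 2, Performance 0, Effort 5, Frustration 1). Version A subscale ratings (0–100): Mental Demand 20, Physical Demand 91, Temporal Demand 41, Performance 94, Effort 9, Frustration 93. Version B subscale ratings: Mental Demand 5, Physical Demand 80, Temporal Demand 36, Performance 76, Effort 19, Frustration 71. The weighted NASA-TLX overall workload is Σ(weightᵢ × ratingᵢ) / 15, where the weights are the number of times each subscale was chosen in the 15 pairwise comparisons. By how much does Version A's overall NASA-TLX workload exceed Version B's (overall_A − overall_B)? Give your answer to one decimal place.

4.7

Version A weighted sum = 3·20 + 4·91 + 2·41 + 0·94 + 5·9 + 1·93 = 60 + 364 + 82 + 0 + 45 + 93 = 644; overall_A = 644/15 = 42.9333.
Version B weighted sum = 3·5 + 4·80 + 2·36 + 0·76 + 5·19 + 1·71 = 15 + 320 + 72 + 0 + 95 + 71 = 573; overall_B = 573/15 = 38.2000.
Difference = 42.9333 − 38.2000 = 4.7333 ≈ 4.7.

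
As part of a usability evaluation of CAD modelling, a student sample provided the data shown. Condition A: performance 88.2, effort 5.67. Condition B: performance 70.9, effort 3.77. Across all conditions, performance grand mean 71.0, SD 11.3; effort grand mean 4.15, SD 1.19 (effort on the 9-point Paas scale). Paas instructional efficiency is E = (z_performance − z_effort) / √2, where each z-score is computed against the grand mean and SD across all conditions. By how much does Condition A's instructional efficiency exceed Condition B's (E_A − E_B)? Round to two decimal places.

-0.05

Condition A: z_P = (88.2 − 71.0)/11.3 = 1.5221; z_E = (5.67 − 4.15)/1.19 = 1.2773; E_A = (1.5221 − 1.2773)/√2 = 0.1731.
Condition B: z_P = (70.9 − 71.0)/11.3 = -0.0088; z_E = (3.77 − 4.15)/1.19 = -0.3193; E_B = (-0.0088 − (-0.3193))/√2 = 0.2196.
E_A − E_B = 0.1731 − 0.2196 = -0.0465 ≈ -0.05.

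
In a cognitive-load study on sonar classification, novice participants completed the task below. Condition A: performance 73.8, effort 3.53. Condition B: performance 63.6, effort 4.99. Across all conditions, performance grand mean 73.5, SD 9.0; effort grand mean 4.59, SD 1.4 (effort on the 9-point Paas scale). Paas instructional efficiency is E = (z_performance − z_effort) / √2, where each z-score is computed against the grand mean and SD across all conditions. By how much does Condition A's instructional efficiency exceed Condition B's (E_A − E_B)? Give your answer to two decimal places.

1.54

Condition A: z_P = (73.8 − 73.5)/9.0 = 0.0333; z_E = (3.53 − 4.59)/1.4 = -0.7571; E_A = (0.0333 − (-0.7571))/√2 = 0.5589.
Condition B: z_P = (63.6 − 73.5)/9.0 = -1.1000; z_E = (4.99 − 4.59)/1.4 = 0.2857; E_B = (-1.1000 − 0.2857)/√2 = -0.9798.
E_A − E_B = 0.5589 − (-0.9798) = 1.5387 ≈ 1.54.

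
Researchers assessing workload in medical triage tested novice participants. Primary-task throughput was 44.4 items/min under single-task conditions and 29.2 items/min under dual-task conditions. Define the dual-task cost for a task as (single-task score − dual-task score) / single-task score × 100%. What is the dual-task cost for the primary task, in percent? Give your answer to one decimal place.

Cost = (44.4 − 29.2) / 44.4 × 100%
     = 15.2000 / 44.4 × 100% = 34.2342%.
≈ 34.2%.

34.2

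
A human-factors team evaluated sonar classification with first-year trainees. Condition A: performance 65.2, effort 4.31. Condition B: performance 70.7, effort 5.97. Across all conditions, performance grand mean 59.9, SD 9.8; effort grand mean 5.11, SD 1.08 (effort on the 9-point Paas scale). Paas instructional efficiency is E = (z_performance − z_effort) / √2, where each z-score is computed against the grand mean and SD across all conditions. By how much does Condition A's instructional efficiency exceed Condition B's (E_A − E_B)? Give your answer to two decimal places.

0.69

Condition A: z_P = (65.2 − 59.9)/9.8 = 0.5408; z_E = (4.31 − 5.11)/1.08 = -0.7407; E_A = (0.5408 − (-0.7407))/√2 = 0.9062.
Condition B: z_P = (70.7 − 59.9)/9.8 = 1.1020; z_E = (5.97 − 5.11)/1.08 = 0.7963; E_B = (1.1020 − 0.7963)/√2 = 0.2162.
E_A − E_B = 0.9062 − 0.2162 = 0.6900 ≈ 0.69.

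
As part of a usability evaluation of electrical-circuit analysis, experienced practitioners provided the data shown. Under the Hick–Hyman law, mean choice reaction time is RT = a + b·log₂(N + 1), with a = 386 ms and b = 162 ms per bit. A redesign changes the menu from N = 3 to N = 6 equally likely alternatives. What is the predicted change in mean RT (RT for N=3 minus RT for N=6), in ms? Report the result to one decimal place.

RT(3) = 386 + 162·log₂(4) = 386 + 162·2.0000 = 710.0000 ms.
RT(6) = 386 + 162·log₂(7) = 386 + 162·2.8074 = 840.7988 ms.
Difference = 710.0000 − 840.7988 = -130.7988 ≈ -130.8 ms.

-130.8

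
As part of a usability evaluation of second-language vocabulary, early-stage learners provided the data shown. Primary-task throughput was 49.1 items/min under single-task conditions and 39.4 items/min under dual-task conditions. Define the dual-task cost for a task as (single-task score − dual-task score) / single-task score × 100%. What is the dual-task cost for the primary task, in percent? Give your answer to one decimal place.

19.8

Cost = (49.1 − 39.4) / 49.1 × 100%
     = 9.7000 / 49.1 × 100% = 19.7556%.
≈ 19.8%.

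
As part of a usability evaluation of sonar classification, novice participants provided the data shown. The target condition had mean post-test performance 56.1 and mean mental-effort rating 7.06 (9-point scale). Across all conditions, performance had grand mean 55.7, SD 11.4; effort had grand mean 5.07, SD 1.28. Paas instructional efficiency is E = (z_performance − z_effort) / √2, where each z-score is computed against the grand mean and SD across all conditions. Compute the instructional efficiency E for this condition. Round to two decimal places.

-1.07

z_performance = (56.1 − 55.7) / 11.4 = 0.4000 / 11.4 = 0.0351.
z_effort = (7.06 − 5.07) / 1.28 = 1.9900 / 1.28 = 1.5547.
z_P − z_E = 0.0351 − 1.5547 = -1.5196.
E = -1.5196 / √2 = -1.5196 / 1.41421 = -1.0745 ≈ -1.07.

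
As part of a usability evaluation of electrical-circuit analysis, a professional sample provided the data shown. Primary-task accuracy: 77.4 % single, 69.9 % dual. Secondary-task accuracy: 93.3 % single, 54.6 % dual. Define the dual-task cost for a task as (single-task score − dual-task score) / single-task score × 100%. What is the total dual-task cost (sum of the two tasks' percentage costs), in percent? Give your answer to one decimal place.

Primary cost = (77.4 − 69.9) / 77.4 × 100% = 9.6899%.
Secondary cost = (93.3 − 54.6) / 93.3 × 100% = 41.4791%.
Total = 9.6899% + 41.4791% = 51.1690% ≈ 51.2%.

51.2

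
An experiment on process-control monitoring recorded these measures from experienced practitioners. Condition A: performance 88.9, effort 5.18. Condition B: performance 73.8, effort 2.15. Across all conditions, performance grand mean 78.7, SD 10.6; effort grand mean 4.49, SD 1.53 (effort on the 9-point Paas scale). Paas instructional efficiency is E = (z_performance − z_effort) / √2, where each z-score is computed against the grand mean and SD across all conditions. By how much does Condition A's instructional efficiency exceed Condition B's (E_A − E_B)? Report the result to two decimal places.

-0.39

Condition A: z_P = (88.9 − 78.7)/10.6 = 0.9623; z_E = (5.18 − 4.49)/1.53 = 0.4510; E_A = (0.9623 − 0.4510)/√2 = 0.3615.
Condition B: z_P = (73.8 − 78.7)/10.6 = -0.4623; z_E = (2.15 − 4.49)/1.53 = -1.5294; E_B = (-0.4623 − (-1.5294))/√2 = 0.7546.
E_A − E_B = 0.3615 − 0.7546 = -0.3931 ≈ -0.39.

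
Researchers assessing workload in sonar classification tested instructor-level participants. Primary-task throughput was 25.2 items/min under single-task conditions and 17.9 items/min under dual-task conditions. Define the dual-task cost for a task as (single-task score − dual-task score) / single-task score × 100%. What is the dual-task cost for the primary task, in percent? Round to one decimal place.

Cost = (25.2 − 17.9) / 25.2 × 100%
     = 7.3000 / 25.2 × 100% = 28.9683%.
≈ 29.0%.

29.0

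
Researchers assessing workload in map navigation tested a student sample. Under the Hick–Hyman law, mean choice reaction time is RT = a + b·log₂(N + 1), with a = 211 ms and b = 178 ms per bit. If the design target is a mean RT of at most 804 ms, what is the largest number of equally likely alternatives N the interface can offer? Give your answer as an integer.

9

Set 211 + 178·log₂(N + 1) ≤ 804.
log₂(N + 1) ≤ (804 − 211) / 178 = 3.3315.
N + 1 ≤ 2^3.3315 = 10.0666.
N ≤ 9.0666, so the largest integer N is 9.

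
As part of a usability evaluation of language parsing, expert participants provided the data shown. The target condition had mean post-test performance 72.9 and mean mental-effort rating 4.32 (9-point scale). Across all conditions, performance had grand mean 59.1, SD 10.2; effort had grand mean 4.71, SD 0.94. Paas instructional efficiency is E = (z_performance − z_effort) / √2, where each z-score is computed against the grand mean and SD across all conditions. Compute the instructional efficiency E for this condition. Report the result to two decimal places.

z_performance = (72.9 − 59.1) / 10.2 = 13.8000 / 10.2 = 1.3529.
z_effort = (4.32 − 4.71) / 0.94 = -0.3900 / 0.94 = -0.4149.
z_P − z_E = 1.3529 − (-0.4149) = 1.7678.
E = 1.7678 / √2 = 1.7678 / 1.41421 = 1.2500 ≈ 1.25.

1.25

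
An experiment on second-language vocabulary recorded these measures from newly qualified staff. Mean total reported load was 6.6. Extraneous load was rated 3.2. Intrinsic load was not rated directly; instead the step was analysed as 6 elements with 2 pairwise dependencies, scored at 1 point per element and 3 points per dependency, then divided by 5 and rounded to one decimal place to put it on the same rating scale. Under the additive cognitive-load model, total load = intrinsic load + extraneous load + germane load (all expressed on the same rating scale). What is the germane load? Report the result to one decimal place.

1.0

Intrinsic (element-interactivity): (6 × 1 + 2 × 3) / 5 = 12 / 5 = 2.4000 → 2.4.
germane load = total − intrinsic − extraneous
             = 6.6 − 2.4 − 3.2 = 1.0.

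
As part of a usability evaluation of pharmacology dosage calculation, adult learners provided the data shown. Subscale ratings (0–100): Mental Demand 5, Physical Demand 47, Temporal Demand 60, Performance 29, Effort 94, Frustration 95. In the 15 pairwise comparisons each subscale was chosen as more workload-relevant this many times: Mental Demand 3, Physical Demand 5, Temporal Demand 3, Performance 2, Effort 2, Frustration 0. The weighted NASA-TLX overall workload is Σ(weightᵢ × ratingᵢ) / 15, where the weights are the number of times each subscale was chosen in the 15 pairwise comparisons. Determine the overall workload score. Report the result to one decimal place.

The tallies are the weights (they sum to 15).
Weighted sum = 3·5 + 5·47 + 3·60 + 2·29 + 2·94 + 0·95
            = 15 + 235 + 180 + 58 + 188 + 0 = 676.
Overall workload = 676 / 15 = 45.0667 ≈ 45.1.

45.1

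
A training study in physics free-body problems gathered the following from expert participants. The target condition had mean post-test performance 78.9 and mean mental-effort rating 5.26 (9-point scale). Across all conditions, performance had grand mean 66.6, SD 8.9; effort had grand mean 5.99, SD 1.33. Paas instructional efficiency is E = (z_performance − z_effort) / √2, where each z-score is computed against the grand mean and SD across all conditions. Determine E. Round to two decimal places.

1.37

z_performance = (78.9 − 66.6) / 8.9 = 12.3000 / 8.9 = 1.3820.
z_effort = (5.26 − 5.99) / 1.33 = -0.7300 / 1.33 = -0.5489.
z_P − z_E = 1.3820 − (-0.5489) = 1.9309.
E = 1.9309 / √2 = 1.9309 / 1.41421 = 1.3654 ≈ 1.37.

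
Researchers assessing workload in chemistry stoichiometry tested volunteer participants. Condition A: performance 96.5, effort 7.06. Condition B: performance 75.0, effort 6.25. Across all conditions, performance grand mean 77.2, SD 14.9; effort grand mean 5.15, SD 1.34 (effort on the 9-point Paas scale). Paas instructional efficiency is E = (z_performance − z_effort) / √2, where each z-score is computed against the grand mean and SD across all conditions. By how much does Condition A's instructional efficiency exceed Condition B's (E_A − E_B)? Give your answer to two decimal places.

Condition A: z_P = (96.5 − 77.2)/14.9 = 1.2953; z_E = (7.06 − 5.15)/1.34 = 1.4254; E_A = (1.2953 − 1.4254)/√2 = -0.0920.
Condition B: z_P = (75.0 − 77.2)/14.9 = -0.1477; z_E = (6.25 − 5.15)/1.34 = 0.8209; E_B = (-0.1477 − 0.8209)/√2 = -0.6849.
E_A − E_B = -0.0920 − (-0.6849) = 0.5929 ≈ 0.59.

0.59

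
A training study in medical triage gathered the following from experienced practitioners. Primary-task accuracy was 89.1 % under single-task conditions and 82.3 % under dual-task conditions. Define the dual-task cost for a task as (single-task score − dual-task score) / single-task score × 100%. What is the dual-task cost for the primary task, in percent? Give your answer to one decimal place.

Cost = (89.1 − 82.3) / 89.1 × 100%
     = 6.8000 / 89.1 × 100% = 7.6319%.
≈ 7.6%.

7.6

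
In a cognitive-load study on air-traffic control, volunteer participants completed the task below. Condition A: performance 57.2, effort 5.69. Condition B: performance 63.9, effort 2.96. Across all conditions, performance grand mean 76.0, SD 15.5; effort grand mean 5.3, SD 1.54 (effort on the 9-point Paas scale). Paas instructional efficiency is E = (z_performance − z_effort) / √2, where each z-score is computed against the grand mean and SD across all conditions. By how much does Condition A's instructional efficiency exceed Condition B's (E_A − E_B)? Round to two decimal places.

Condition A: z_P = (57.2 − 76.0)/15.5 = -1.2129; z_E = (5.69 − 5.3)/1.54 = 0.2532; E_A = (-1.2129 − 0.2532)/√2 = -1.0367.
Condition B: z_P = (63.9 − 76.0)/15.5 = -0.7806; z_E = (2.96 − 5.3)/1.54 = -1.5195; E_B = (-0.7806 − (-1.5195))/√2 = 0.5225.
E_A − E_B = -1.0367 − 0.5225 = -1.5592 ≈ -1.56.

-1.56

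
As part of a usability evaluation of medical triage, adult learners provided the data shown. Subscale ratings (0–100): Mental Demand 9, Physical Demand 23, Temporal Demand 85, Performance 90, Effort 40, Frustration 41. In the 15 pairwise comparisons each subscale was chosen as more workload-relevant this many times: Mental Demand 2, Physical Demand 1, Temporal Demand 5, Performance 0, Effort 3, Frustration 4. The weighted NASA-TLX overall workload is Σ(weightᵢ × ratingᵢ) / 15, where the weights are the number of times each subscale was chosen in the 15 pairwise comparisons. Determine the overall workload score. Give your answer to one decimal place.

The tallies are the weights (they sum to 15).
Weighted sum = 2·9 + 1·23 + 5·85 + 0·90 + 3·40 + 4·41
            = 18 + 23 + 425 + 0 + 120 + 164 = 750.
Overall workload = 750 / 15 = 50.0000 ≈ 50.0.

50.0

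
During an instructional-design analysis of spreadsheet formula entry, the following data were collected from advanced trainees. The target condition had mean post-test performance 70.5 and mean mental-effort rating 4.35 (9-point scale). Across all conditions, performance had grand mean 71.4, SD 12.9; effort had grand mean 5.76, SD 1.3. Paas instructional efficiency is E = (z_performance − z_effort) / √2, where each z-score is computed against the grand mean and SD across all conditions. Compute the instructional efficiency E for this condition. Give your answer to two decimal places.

0.72

z_performance = (70.5 − 71.4) / 12.9 = -0.9000 / 12.9 = -0.0698.
z_effort = (4.35 − 5.76) / 1.3 = -1.4100 / 1.3 = -1.0846.
z_P − z_E = -0.0698 − (-1.0846) = 1.0148.
E = 1.0148 / √2 = 1.0148 / 1.41421 = 0.7176 ≈ 0.72.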